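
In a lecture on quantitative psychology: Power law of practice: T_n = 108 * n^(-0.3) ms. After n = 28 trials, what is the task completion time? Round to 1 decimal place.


T_n = 108 * 28^(-0.3)
28^(-0.3) = 0.368004
T_n = 108 * 0.368004
= 39.7 ms


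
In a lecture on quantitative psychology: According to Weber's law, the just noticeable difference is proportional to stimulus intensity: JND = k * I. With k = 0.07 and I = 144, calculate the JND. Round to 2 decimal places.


JND = k * I
JND = 0.07 * 144
= 10.08


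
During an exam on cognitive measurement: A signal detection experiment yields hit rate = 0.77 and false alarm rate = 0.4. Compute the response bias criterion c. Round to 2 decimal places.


c = -0.5 * (z(HR) + z(FAR))
z(0.77) = 0.7388
z(0.4) = -0.2533
c = -0.5 * (0.7388 + -0.2533)
= -0.5 * 0.4855
= -0.24


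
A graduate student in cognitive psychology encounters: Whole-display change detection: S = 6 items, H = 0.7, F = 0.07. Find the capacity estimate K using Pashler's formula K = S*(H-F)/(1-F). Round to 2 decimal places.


K = S * (H - F) / (1 - F)
H - F = 0.63
1 - F = 0.93
K = 6 * 0.63 / 0.93
= 4.06


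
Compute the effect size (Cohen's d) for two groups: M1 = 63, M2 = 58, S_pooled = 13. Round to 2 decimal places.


Cohen's d = (M1 - M2) / S_pooled
= (63 - 58) / 13
= 5 / 13
= 0.38


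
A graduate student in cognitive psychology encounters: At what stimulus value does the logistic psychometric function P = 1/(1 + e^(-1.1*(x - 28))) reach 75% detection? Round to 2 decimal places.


At P = 0.75: 0.75 = 1/(1 + e^(-k*(x-x0)))
Solving: e^(-k*(x-x0)) = 1/3
x = x0 + ln(3)/k
ln(3) = 1.0986
x = 28 + 1.0986/1.1
= 28 + 0.9987
= 29.00


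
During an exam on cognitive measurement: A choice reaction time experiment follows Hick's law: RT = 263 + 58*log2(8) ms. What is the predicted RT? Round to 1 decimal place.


RT = 263 + 58 * log2(8)
log2(8) = 3.0
RT = 263 + 58 * 3.0
= 263 + 174.0
= 437.0 ms


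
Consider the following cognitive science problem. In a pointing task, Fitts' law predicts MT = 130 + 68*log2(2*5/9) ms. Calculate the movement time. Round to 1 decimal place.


MT = 130 + 68 * log2(2*5/9)
2D/W = 1.111111
log2(1.111111) = 0.152
MT = 130 + 68 * 0.152
= 140.3 ms


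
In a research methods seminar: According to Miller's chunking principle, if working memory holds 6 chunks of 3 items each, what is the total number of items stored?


Total items = chunks * items_per_chunk
= 6 * 3
= 18


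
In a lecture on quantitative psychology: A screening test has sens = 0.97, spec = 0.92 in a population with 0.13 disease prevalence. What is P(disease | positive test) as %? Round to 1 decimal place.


PPV = (sens * prev) / (sens * prev + (1-spec) * (1-prev))
Numerator = 0.97 * 0.13 = 0.1261
P(positive and no disease) = (1 - spec) * (1 - prev) = (1 - 0.92) * (1 - 0.13) = 0.0696
Denominator = 0.1261 + 0.0696 = 0.1957
PPV = 0.1261 / 0.1957 = 0.644354
As percentage = 64.4


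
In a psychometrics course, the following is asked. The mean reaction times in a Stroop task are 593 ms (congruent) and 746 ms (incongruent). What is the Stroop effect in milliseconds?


Stroop effect = RT(incongruent) - RT(congruent)
= 746 - 593
= 153 ms


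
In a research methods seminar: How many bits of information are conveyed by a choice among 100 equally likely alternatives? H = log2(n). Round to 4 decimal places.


H = log2(n)
H = log2(100)
= 6.6439


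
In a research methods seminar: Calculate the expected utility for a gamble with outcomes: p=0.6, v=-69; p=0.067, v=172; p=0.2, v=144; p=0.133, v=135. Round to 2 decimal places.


EU = sum(p_i * v_i)
0.6 * -69 = -41.4
0.067 * 172 = 11.524
0.2 * 144 = 28.8
0.133 * 135 = 17.955
EU = -41.4 + 11.524 + 28.8 + 17.955
= 16.88


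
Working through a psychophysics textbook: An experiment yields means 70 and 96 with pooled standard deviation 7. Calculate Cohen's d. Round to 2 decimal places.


Cohen's d = (M1 - M2) / S_pooled
= (70 - 96) / 7
= -26 / 7
= -3.71


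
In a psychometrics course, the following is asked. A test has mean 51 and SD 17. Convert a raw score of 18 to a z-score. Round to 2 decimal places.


z = (X - mu) / sigma
= (18 - 51) / 17
= -33 / 17
= -1.94


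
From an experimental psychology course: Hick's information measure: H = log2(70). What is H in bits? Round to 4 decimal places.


H = log2(n)
H = log2(70)
= 6.1293


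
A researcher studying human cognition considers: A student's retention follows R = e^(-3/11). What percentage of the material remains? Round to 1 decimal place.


R = e^(-t/S)
-t/S = -3/11 = -0.272727
R = e^(-0.272727) = 0.761301
Percentage = 0.761301 * 100
= 76.1


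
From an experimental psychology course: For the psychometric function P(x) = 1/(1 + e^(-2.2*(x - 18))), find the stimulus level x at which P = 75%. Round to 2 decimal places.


At P = 0.75: 0.75 = 1/(1 + e^(-k*(x-x0)))
Solving: e^(-k*(x-x0)) = 1/3
x = x0 + ln(3)/k
ln(3) = 1.0986
x = 18 + 1.0986/2.2
= 18 + 0.4994
= 18.50


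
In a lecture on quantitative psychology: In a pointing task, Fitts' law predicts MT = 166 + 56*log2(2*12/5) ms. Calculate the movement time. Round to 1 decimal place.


MT = 166 + 56 * log2(2*12/5)
2D/W = 4.8
log2(4.8) = 2.263
MT = 166 + 56 * 2.263
= 292.7 ms


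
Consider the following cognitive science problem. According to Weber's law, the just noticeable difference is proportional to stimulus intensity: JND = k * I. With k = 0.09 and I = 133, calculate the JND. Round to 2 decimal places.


JND = k * I
JND = 0.09 * 133
= 11.97


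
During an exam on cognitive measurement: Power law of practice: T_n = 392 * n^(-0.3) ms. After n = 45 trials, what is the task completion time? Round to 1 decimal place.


T_n = 392 * 45^(-0.3)
45^(-0.3) = 0.31918
T_n = 392 * 0.31918
= 125.1 ms


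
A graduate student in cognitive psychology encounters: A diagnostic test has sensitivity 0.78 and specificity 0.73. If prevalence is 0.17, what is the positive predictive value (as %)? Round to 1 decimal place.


PPV = (sens * prev) / (sens * prev + (1-spec) * (1-prev))
Numerator = 0.78 * 0.17 = 0.1326
P(positive and no disease) = (1 - spec) * (1 - prev) = (1 - 0.73) * (1 - 0.17) = 0.2241
Denominator = 0.1326 + 0.2241 = 0.3567
PPV = 0.1326 / 0.3567 = 0.371741
As percentage = 37.2


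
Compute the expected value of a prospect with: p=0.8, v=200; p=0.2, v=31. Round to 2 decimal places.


EU = sum(p_i * v_i)
0.8 * 200 = 160.0
0.2 * 31 = 6.2
EU = 160.0 + 6.2
= 166.20


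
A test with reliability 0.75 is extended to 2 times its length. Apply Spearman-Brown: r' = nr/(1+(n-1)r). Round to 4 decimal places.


r_new = n*r / (1 + (n-1)*r)
Numerator = 2 * 0.75 = 1.5
Denominator = 1 + 1 * 0.75 = 1.75
r_new = 1.5 / 1.75
= 0.8571


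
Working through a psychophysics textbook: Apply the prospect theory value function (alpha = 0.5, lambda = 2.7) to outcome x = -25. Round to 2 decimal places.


Since x = -25 < 0, use v(x) = -lambda*(-x)^alpha
(-x) = 25
25^0.5 = 5.0
v(-25) = -2.7 * 5.0
= -13.50


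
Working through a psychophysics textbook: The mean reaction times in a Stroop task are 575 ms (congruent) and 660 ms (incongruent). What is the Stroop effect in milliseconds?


Stroop effect = RT(incongruent) - RT(congruent)
= 660 - 575
= 85 ms


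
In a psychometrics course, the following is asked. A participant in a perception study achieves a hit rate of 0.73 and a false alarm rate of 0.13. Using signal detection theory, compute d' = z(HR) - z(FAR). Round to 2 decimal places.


d' = z(HR) - z(FAR)
z(0.73) = 0.6128
z(0.13) = -1.1264
d' = 0.6128 - -1.1264
= 1.74


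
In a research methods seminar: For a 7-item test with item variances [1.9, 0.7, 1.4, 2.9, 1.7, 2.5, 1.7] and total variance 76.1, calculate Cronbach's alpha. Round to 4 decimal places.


alpha = (k/(k-1)) * (1 - sum(s_i^2)/s_total^2)
sum(item variances) = 12.8
k/(k-1) = 7/6 = 1.166667
1 - 12.8/76.1 = 1 - 0.1682 = 0.8318
alpha = 1.166667 * 0.8318
= 0.9704


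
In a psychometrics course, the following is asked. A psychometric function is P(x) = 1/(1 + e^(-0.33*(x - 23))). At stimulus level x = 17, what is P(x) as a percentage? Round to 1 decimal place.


P(x) = 1/(1 + e^(-0.33*(17 - 23)))
Exponent = -0.33 * -6 = 1.98
e^(1.98) = 7.242743
P = 1/(1 + 7.242743) = 0.121319
Percentage = 12.1


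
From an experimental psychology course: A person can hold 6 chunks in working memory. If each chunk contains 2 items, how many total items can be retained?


Total items = chunks * items_per_chunk
= 6 * 2
= 12


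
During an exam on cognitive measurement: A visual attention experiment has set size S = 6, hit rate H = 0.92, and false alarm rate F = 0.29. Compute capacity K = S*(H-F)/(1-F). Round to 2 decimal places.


K = S * (H - F) / (1 - F)
H - F = 0.63
1 - F = 0.71
K = 6 * 0.63 / 0.71
= 5.32


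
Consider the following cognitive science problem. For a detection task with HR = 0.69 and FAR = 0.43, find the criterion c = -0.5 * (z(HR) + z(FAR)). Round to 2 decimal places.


c = -0.5 * (z(HR) + z(FAR))
z(0.69) = 0.4959
z(0.43) = -0.1764
c = -0.5 * (0.4959 + -0.1764)
= -0.5 * 0.3195
= -0.16


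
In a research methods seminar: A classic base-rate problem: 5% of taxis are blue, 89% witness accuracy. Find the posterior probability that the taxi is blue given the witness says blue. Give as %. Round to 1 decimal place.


P(blue | says blue) = P(says blue | blue)*P(blue) / [P(says blue | blue)*P(blue) + P(says blue | not blue)*P(not blue)]
Numerator = 0.89 * 0.05 = 0.0445
False identification = 0.11 * 0.95 = 0.1045
P = 0.0445 / (0.0445 + 0.1045)
= 0.0445 / 0.149
As percentage = 29.9


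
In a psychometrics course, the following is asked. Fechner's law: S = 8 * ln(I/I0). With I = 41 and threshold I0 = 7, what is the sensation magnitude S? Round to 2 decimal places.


S = 8 * ln(41/7)
I/I0 = 5.857143
ln(5.857143) = 1.7677
S = 8 * 1.7677
= 14.14


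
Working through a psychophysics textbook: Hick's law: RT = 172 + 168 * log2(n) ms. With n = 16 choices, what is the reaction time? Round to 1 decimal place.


RT = 172 + 168 * log2(16)
log2(16) = 4.0
RT = 172 + 168 * 4.0
= 172 + 672.0
= 844.0 ms


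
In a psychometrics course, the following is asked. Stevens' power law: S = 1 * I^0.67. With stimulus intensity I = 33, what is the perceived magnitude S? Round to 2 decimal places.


S = 1 * 33^0.67
33^0.67 = 10.4089
S = 1 * 10.4089
= 10.41


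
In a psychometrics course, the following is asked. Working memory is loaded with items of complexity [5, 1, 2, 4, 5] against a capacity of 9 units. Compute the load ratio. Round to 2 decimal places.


Total complexity = 5 + 1 + 2 + 4 + 5 = 17
Load = total / capacity = 17 / 9
= 1.89


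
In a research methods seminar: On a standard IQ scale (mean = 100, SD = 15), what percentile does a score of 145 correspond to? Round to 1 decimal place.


z = (IQ - mean) / SD
z = (145 - 100) / 15 = 3.0
Percentile = Phi(3.0) * 100
Phi(3.0) = 0.99865
= 99.9


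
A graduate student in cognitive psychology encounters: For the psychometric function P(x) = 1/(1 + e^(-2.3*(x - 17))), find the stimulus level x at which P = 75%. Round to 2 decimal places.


At P = 0.75: 0.75 = 1/(1 + e^(-k*(x-x0)))
Solving: e^(-k*(x-x0)) = 1/3
x = x0 + ln(3)/k
ln(3) = 1.0986
x = 17 + 1.0986/2.3
= 17 + 0.4777
= 17.48


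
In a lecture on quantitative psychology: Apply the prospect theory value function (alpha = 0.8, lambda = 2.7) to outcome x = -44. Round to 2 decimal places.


Since x = -44 < 0, use v(x) = -lambda*(-x)^alpha
(-x) = 44
44^0.8 = 20.6425
v(-44) = -2.7 * 20.6425
= -55.73


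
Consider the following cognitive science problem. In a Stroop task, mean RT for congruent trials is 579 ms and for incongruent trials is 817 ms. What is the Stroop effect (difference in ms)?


Stroop effect = RT(incongruent) - RT(congruent)
= 817 - 579
= 238 ms


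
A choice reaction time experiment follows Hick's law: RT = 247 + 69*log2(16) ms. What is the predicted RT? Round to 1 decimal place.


RT = 247 + 69 * log2(16)
log2(16) = 4.0
RT = 247 + 69 * 4.0
= 247 + 276.0
= 523.0 ms


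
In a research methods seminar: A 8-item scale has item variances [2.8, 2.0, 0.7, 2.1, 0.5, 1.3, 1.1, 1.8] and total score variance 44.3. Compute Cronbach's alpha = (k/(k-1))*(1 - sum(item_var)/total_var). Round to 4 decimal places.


alpha = (k/(k-1)) * (1 - sum(s_i^2)/s_total^2)
sum(item variances) = 12.3
k/(k-1) = 8/7 = 1.142857
1 - 12.3/44.3 = 1 - 0.277652 = 0.722348
alpha = 1.142857 * 0.722348
= 0.8255


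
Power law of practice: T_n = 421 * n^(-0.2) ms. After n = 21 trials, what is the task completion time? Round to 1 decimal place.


T_n = 421 * 21^(-0.2)
21^(-0.2) = 0.543946
T_n = 421 * 0.543946
= 229.0 ms


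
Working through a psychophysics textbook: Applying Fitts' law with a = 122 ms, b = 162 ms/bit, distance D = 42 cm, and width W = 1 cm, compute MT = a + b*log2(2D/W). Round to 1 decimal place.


MT = 122 + 162 * log2(2*42/1)
2D/W = 84.0
log2(84.0) = 6.3923
MT = 122 + 162 * 6.3923
= 1157.6 ms


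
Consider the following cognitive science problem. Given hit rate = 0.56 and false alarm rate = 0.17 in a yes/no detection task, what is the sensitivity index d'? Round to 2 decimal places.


d' = z(HR) - z(FAR)
z(0.56) = 0.151
z(0.17) = -0.9542
d' = 0.151 - -0.9542
= 1.11


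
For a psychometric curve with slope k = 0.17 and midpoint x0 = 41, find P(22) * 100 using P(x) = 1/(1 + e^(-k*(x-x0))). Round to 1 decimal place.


P(x) = 1/(1 + e^(-0.17*(22 - 41)))
Exponent = -0.17 * -19 = 3.23
e^(3.23) = 25.279657
P = 1/(1 + 25.279657) = 0.038052
Percentage = 3.8


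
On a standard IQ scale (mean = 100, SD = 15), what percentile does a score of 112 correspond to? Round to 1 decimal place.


z = (IQ - mean) / SD
z = (112 - 100) / 15 = 0.8
Percentile = Phi(0.8) * 100
Phi(0.8) = 0.788145
= 78.8


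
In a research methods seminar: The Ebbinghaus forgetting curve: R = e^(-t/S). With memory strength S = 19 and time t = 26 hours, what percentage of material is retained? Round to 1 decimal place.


R = e^(-t/S)
-t/S = -26/19 = -1.368421
R = e^(-1.368421) = 0.254509
Percentage = 0.254509 * 100
= 25.5


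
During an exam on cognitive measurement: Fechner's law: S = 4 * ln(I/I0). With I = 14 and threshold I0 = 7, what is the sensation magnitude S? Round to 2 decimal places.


S = 4 * ln(14/7)
I/I0 = 2.0
ln(2.0) = 0.6931
S = 4 * 0.6931
= 2.77


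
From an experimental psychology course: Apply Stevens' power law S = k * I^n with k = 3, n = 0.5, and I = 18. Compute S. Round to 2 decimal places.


S = 3 * 18^0.5
18^0.5 = 4.2426
S = 3 * 4.2426
= 12.73


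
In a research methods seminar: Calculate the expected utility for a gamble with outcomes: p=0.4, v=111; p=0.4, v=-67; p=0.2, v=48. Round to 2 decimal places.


EU = sum(p_i * v_i)
0.4 * 111 = 44.4
0.4 * -67 = -26.8
0.2 * 48 = 9.6
EU = 44.4 + -26.8 + 9.6
= 27.20


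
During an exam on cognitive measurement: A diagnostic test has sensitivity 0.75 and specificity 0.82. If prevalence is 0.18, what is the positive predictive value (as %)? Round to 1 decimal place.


PPV = (sens * prev) / (sens * prev + (1-spec) * (1-prev))
Numerator = 0.75 * 0.18 = 0.135
P(positive and no disease) = (1 - spec) * (1 - prev) = (1 - 0.82) * (1 - 0.18) = 0.1476
Denominator = 0.135 + 0.1476 = 0.2826
PPV = 0.135 / 0.2826 = 0.477707
As percentage = 47.8


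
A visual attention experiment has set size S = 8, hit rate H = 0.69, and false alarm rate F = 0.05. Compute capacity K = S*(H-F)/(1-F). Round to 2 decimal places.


K = S * (H - F) / (1 - F)
H - F = 0.64
1 - F = 0.95
K = 8 * 0.64 / 0.95
= 5.39


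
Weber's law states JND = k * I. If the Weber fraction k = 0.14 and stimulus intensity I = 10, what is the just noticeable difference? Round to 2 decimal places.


JND = k * I
JND = 0.14 * 10
= 1.40


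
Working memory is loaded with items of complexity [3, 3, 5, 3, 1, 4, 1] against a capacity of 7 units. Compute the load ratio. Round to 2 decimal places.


Total complexity = 3 + 3 + 5 + 3 + 1 + 4 + 1 = 20
Load = total / capacity = 20 / 7
= 2.86


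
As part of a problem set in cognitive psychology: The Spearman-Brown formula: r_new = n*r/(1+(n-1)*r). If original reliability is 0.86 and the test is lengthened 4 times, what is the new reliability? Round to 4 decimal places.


r_new = n*r / (1 + (n-1)*r)
Numerator = 4 * 0.86 = 3.44
Denominator = 1 + 3 * 0.86 = 3.58
r_new = 3.44 / 3.58
= 0.9609


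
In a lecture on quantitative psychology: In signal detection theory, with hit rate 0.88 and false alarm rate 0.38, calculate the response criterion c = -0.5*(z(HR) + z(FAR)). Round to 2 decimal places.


c = -0.5 * (z(HR) + z(FAR))
z(0.88) = 1.175
z(0.38) = -0.3055
c = -0.5 * (1.175 + -0.3055)
= -0.5 * 0.8695
= -0.43


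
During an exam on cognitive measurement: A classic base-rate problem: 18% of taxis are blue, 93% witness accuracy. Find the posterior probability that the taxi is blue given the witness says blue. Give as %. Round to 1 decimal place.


P(blue | says blue) = P(says blue | blue)*P(blue) / [P(says blue | blue)*P(blue) + P(says blue | not blue)*P(not blue)]
Numerator = 0.93 * 0.18 = 0.1674
False identification = 0.07 * 0.82 = 0.0574
P = 0.1674 / (0.1674 + 0.0574)
= 0.1674 / 0.2248
As percentage = 74.5


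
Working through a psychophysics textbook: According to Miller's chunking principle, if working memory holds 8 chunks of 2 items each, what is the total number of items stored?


Total items = chunks * items_per_chunk
= 8 * 2
= 16


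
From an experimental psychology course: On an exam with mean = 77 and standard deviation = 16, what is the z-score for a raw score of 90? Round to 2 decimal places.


z = (X - mu) / sigma
= (90 - 77) / 16
= 13 / 16
= 0.81


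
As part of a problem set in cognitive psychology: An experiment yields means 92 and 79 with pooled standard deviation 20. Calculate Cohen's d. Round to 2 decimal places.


Cohen's d = (M1 - M2) / S_pooled
= (92 - 79) / 20
= 13 / 20
= 0.65


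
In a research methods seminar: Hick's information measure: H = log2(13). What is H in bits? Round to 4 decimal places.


H = log2(n)
H = log2(13)
= 3.7004


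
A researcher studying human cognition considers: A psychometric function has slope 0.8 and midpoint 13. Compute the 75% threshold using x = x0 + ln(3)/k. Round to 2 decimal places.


At P = 0.75: 0.75 = 1/(1 + e^(-k*(x-x0)))
Solving: e^(-k*(x-x0)) = 1/3
x = x0 + ln(3)/k
ln(3) = 1.0986
x = 13 + 1.0986/0.8
= 13 + 1.3732
= 14.37


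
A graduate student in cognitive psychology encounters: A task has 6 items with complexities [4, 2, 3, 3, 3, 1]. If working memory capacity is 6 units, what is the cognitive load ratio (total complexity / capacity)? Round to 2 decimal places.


Total complexity = 4 + 2 + 3 + 3 + 3 + 1 = 16
Load = total / capacity = 16 / 6
= 2.67


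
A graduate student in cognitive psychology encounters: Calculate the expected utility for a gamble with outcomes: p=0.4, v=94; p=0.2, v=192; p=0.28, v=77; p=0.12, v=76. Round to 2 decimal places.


EU = sum(p_i * v_i)
0.4 * 94 = 37.6
0.2 * 192 = 38.4
0.28 * 77 = 21.56
0.12 * 76 = 9.12
EU = 37.6 + 38.4 + 21.56 + 9.12
= 106.68


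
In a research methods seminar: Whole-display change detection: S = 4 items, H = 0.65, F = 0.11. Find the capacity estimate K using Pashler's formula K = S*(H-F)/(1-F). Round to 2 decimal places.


K = S * (H - F) / (1 - F)
H - F = 0.54
1 - F = 0.89
K = 4 * 0.54 / 0.89
= 2.43


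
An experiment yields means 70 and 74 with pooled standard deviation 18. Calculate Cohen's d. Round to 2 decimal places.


Cohen's d = (M1 - M2) / S_pooled
= (70 - 74) / 18
= -4 / 18
= -0.22


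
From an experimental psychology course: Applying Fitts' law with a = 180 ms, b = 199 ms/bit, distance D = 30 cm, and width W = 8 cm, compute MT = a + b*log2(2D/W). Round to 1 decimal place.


MT = 180 + 199 * log2(2*30/8)
2D/W = 7.5
log2(7.5) = 2.9069
MT = 180 + 199 * 2.9069
= 758.5 ms


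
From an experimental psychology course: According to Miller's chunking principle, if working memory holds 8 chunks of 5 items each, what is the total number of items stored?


Total items = chunks * items_per_chunk
= 8 * 5
= 40


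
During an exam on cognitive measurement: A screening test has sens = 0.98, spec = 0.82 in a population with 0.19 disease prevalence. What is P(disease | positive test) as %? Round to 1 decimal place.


PPV = (sens * prev) / (sens * prev + (1-spec) * (1-prev))
Numerator = 0.98 * 0.19 = 0.1862
P(positive and no disease) = (1 - spec) * (1 - prev) = (1 - 0.82) * (1 - 0.19) = 0.1458
Denominator = 0.1862 + 0.1458 = 0.332
PPV = 0.1862 / 0.332 = 0.560843
As percentage = 56.1


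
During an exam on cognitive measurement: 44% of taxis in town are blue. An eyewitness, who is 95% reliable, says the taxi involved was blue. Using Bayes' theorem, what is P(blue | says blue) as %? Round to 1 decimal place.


P(blue | says blue) = P(says blue | blue)*P(blue) / [P(says blue | blue)*P(blue) + P(says blue | not blue)*P(not blue)]
Numerator = 0.95 * 0.44 = 0.418
False identification = 0.05 * 0.56 = 0.028
P = 0.418 / (0.418 + 0.028)
= 0.418 / 0.446
As percentage = 93.7


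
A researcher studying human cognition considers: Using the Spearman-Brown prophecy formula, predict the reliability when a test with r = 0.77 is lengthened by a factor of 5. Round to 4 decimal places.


r_new = n*r / (1 + (n-1)*r)
Numerator = 5 * 0.77 = 3.85
Denominator = 1 + 4 * 0.77 = 4.08
r_new = 3.85 / 4.08
= 0.9436


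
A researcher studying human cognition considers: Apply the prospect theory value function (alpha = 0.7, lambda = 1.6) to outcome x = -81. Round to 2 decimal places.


Since x = -81 < 0, use v(x) = -lambda*(-x)^alpha
(-x) = 81
81^0.7 = 21.674
v(-81) = -1.6 * 21.674
= -34.68


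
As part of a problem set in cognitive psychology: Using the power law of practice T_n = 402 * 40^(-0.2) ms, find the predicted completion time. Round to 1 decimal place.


T_n = 402 * 40^(-0.2)
40^(-0.2) = 0.478176
T_n = 402 * 0.478176
= 192.2 ms


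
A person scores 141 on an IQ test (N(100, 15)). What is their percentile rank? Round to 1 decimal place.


z = (IQ - mean) / SD
z = (141 - 100) / 15 = 2.7333
Percentile = Phi(2.7333) * 100
Phi(2.7333) = 0.996865
= 99.7


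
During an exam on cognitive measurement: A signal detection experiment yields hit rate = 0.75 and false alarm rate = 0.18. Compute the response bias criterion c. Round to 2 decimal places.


c = -0.5 * (z(HR) + z(FAR))
z(0.75) = 0.6745
z(0.18) = -0.9154
c = -0.5 * (0.6745 + -0.9154)
= -0.5 * -0.2409
= 0.12


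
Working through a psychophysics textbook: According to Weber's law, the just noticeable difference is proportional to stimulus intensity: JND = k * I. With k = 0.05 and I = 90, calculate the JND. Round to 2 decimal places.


JND = k * I
JND = 0.05 * 90
= 4.50


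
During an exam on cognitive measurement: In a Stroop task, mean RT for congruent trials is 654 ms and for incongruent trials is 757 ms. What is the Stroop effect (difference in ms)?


Stroop effect = RT(incongruent) - RT(congruent)
= 757 - 654
= 103 ms


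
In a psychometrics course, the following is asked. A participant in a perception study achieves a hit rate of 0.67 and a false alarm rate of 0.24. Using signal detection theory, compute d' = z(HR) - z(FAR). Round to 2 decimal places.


d' = z(HR) - z(FAR)
z(0.67) = 0.4399
z(0.24) = -0.7063
d' = 0.4399 - -0.7063
= 1.15


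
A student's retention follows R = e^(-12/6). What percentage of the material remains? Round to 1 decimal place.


R = e^(-t/S)
-t/S = -12/6 = -2.0
R = e^(-2.0) = 0.135335
Percentage = 0.135335 * 100
= 13.5


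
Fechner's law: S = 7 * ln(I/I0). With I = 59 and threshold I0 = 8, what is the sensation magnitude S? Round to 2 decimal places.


S = 7 * ln(59/8)
I/I0 = 7.375
ln(7.375) = 1.9981
S = 7 * 1.9981
= 13.99


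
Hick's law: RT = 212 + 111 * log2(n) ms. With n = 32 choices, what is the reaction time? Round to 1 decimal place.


RT = 212 + 111 * log2(32)
log2(32) = 5.0
RT = 212 + 111 * 5.0
= 212 + 555.0
= 767.0 ms


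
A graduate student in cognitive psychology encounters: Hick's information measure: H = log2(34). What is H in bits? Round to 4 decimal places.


H = log2(n)
H = log2(34)
= 5.0875


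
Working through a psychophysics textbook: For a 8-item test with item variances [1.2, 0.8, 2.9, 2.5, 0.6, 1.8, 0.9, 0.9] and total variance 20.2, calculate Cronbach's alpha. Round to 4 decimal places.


alpha = (k/(k-1)) * (1 - sum(s_i^2)/s_total^2)
sum(item variances) = 11.6
k/(k-1) = 8/7 = 1.142857
1 - 11.6/20.2 = 1 - 0.574257 = 0.425743
alpha = 1.142857 * 0.425743
= 0.4866


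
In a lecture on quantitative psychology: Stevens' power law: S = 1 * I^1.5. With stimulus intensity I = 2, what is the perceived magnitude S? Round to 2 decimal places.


S = 1 * 2^1.5
2^1.5 = 2.8284
S = 1 * 2.8284
= 2.83


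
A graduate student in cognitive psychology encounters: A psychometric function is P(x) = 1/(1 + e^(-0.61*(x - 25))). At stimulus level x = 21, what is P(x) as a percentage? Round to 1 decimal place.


P(x) = 1/(1 + e^(-0.61*(21 - 25)))
Exponent = -0.61 * -4 = 2.44
e^(2.44) = 11.473041
P = 1/(1 + 11.473041) = 0.080173
Percentage = 8.0


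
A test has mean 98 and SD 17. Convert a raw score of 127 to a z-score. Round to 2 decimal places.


z = (X - mu) / sigma
= (127 - 98) / 17
= 29 / 17
= 1.71


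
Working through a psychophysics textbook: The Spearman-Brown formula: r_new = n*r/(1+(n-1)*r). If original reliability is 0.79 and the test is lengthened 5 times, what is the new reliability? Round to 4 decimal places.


r_new = n*r / (1 + (n-1)*r)
Numerator = 5 * 0.79 = 3.95
Denominator = 1 + 4 * 0.79 = 4.16
r_new = 3.95 / 4.16
= 0.9495


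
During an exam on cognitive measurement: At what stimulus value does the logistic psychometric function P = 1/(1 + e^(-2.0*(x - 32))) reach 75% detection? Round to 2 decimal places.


At P = 0.75: 0.75 = 1/(1 + e^(-k*(x-x0)))
Solving: e^(-k*(x-x0)) = 1/3
x = x0 + ln(3)/k
ln(3) = 1.0986
x = 32 + 1.0986/2.0
= 32 + 0.5493
= 32.55


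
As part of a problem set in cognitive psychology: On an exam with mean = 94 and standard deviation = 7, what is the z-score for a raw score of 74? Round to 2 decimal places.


z = (X - mu) / sigma
= (74 - 94) / 7
= -20 / 7
= -2.86


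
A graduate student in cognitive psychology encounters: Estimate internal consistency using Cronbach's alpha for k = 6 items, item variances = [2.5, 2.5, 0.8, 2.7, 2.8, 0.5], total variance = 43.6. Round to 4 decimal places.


alpha = (k/(k-1)) * (1 - sum(s_i^2)/s_total^2)
sum(item variances) = 11.8
k/(k-1) = 6/5 = 1.2
1 - 11.8/43.6 = 1 - 0.270642 = 0.729358
alpha = 1.2 * 0.729358
= 0.8752


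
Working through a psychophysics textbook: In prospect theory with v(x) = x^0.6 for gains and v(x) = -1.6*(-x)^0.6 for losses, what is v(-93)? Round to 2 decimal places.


Since x = -93 < 0, use v(x) = -lambda*(-x)^alpha
(-x) = 93
93^0.6 = 15.1736
v(-93) = -1.6 * 15.1736
= -24.28


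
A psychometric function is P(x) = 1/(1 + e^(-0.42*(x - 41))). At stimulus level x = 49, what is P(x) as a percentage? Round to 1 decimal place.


P(x) = 1/(1 + e^(-0.42*(49 - 41)))
Exponent = -0.42 * 8 = -3.36
e^(-3.36) = 0.034735
P = 1/(1 + 0.034735) = 0.966431
Percentage = 96.6


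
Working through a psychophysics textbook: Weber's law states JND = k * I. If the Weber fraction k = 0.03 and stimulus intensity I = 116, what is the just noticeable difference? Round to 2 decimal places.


JND = k * I
JND = 0.03 * 116
= 3.48


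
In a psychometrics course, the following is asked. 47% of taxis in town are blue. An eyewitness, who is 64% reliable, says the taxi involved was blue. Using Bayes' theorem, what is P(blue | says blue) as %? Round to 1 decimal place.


P(blue | says blue) = P(says blue | blue)*P(blue) / [P(says blue | blue)*P(blue) + P(says blue | not blue)*P(not blue)]
Numerator = 0.64 * 0.47 = 0.3008
False identification = 0.36 * 0.53 = 0.1908
P = 0.3008 / (0.3008 + 0.1908)
= 0.3008 / 0.4916
As percentage = 61.2


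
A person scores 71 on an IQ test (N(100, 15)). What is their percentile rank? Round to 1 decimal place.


z = (IQ - mean) / SD
z = (71 - 100) / 15 = -1.9333
Percentile = Phi(-1.9333) * 100
Phi(-1.9333) = 0.0266
= 2.7


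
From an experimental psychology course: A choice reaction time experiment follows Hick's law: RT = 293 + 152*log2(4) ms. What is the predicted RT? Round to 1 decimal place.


RT = 293 + 152 * log2(4)
log2(4) = 2.0
RT = 293 + 152 * 2.0
= 293 + 304.0
= 597.0 ms


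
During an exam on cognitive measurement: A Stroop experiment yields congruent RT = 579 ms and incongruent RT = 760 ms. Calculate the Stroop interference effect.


Stroop effect = RT(incongruent) - RT(congruent)
= 760 - 579
= 181 ms


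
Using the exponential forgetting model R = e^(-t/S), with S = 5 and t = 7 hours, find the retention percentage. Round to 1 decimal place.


R = e^(-t/S)
-t/S = -7/5 = -1.4
R = e^(-1.4) = 0.246597
Percentage = 0.246597 * 100
= 24.7


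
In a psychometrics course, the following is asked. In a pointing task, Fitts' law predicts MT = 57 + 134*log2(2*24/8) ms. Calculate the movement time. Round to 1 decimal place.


MT = 57 + 134 * log2(2*24/8)
2D/W = 6.0
log2(6.0) = 2.585
MT = 57 + 134 * 2.585
= 403.4 ms


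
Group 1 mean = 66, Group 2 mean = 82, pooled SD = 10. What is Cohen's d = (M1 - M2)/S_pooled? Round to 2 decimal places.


Cohen's d = (M1 - M2) / S_pooled
= (66 - 82) / 10
= -16 / 10
= -1.60


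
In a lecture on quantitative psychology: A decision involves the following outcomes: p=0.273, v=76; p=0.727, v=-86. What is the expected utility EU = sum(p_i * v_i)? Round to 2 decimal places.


EU = sum(p_i * v_i)
0.273 * 76 = 20.748
0.727 * -86 = -62.522
EU = 20.748 + -62.522
= -41.77


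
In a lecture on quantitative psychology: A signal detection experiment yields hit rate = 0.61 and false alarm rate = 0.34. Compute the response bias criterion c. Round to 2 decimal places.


c = -0.5 * (z(HR) + z(FAR))
z(0.61) = 0.2793
z(0.34) = -0.4125
c = -0.5 * (0.2793 + -0.4125)
= -0.5 * -0.1332
= 0.07


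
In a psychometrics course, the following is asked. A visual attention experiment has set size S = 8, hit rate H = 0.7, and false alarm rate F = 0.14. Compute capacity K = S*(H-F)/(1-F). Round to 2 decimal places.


K = S * (H - F) / (1 - F)
H - F = 0.56
1 - F = 0.86
K = 8 * 0.56 / 0.86
= 5.21


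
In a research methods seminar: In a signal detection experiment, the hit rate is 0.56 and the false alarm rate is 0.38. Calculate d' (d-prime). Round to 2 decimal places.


d' = z(HR) - z(FAR)
z(0.56) = 0.151
z(0.38) = -0.3055
d' = 0.151 - -0.3055
= 0.46


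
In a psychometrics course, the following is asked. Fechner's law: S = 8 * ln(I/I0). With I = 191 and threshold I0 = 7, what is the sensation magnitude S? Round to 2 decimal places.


S = 8 * ln(191/7)
I/I0 = 27.285714
ln(27.285714) = 3.3064
S = 8 * 3.3064
= 26.45


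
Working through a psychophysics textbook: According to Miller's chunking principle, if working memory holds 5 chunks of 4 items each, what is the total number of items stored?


Total items = chunks * items_per_chunk
= 5 * 4
= 20


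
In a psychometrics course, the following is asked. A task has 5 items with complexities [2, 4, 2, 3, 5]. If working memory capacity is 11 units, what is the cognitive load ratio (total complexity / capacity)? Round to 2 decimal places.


Total complexity = 2 + 4 + 2 + 3 + 5 = 16
Load = total / capacity = 16 / 11
= 1.45


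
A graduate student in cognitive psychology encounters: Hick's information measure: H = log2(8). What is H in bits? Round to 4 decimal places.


H = log2(n)
H = log2(8)
= 3.0000


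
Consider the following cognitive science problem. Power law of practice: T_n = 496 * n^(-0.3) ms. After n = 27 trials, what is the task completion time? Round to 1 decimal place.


T_n = 496 * 27^(-0.3)
27^(-0.3) = 0.372041
T_n = 496 * 0.372041
= 184.5 ms


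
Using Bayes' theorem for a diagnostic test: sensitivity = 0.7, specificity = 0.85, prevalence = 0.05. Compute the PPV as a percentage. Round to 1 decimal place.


PPV = (sens * prev) / (sens * prev + (1-spec) * (1-prev))
Numerator = 0.7 * 0.05 = 0.035
P(positive and no disease) = (1 - spec) * (1 - prev) = (1 - 0.85) * (1 - 0.05) = 0.1425
Denominator = 0.035 + 0.1425 = 0.1775
PPV = 0.035 / 0.1775 = 0.197183
As percentage = 19.7


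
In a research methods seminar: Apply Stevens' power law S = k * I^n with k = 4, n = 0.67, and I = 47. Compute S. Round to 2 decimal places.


S = 4 * 47^0.67
47^0.67 = 13.1918
S = 4 * 13.1918
= 52.77


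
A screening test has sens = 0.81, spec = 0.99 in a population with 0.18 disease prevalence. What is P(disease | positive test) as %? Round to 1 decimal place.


PPV = (sens * prev) / (sens * prev + (1-spec) * (1-prev))
Numerator = 0.81 * 0.18 = 0.1458
P(positive and no disease) = (1 - spec) * (1 - prev) = (1 - 0.99) * (1 - 0.18) = 0.0082
Denominator = 0.1458 + 0.0082 = 0.154
PPV = 0.1458 / 0.154 = 0.946753
As percentage = 94.7


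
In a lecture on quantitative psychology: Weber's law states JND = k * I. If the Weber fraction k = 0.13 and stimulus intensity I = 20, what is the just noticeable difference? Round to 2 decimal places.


JND = k * I
JND = 0.13 * 20
= 2.60


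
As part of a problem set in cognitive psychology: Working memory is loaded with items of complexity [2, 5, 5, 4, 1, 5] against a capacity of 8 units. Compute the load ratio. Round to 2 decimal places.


Total complexity = 2 + 5 + 5 + 4 + 1 + 5 = 22
Load = total / capacity = 22 / 8
= 2.75


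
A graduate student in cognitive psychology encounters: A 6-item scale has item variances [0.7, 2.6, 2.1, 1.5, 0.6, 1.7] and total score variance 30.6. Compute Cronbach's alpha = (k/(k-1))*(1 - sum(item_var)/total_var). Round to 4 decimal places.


alpha = (k/(k-1)) * (1 - sum(s_i^2)/s_total^2)
sum(item variances) = 9.2
k/(k-1) = 6/5 = 1.2
1 - 9.2/30.6 = 1 - 0.300654 = 0.699346
alpha = 1.2 * 0.699346
= 0.8392


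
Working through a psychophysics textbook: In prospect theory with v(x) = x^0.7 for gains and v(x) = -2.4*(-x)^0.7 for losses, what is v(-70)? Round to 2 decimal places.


Since x = -70 < 0, use v(x) = -lambda*(-x)^alpha
(-x) = 70
70^0.7 = 19.569
v(-70) = -2.4 * 19.569
= -46.97


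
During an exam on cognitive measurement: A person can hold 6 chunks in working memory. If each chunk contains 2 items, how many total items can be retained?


Total items = chunks * items_per_chunk
= 6 * 2
= 12


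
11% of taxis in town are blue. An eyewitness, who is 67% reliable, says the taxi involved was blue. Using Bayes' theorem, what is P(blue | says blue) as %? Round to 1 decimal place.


P(blue | says blue) = P(says blue | blue)*P(blue) / [P(says blue | blue)*P(blue) + P(says blue | not blue)*P(not blue)]
Numerator = 0.67 * 0.11 = 0.0737
False identification = 0.33 * 0.89 = 0.2937
P = 0.0737 / (0.0737 + 0.2937)
= 0.0737 / 0.3674
As percentage = 20.1


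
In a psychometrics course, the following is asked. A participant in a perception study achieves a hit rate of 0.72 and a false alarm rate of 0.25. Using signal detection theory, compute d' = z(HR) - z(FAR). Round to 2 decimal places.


d' = z(HR) - z(FAR)
z(0.72) = 0.5828
z(0.25) = -0.6745
d' = 0.5828 - -0.6745
= 1.26


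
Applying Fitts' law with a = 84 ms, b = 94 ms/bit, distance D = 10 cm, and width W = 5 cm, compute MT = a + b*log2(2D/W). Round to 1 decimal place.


MT = 84 + 94 * log2(2*10/5)
2D/W = 4.0
log2(4.0) = 2.0
MT = 84 + 94 * 2.0
= 272.0 ms


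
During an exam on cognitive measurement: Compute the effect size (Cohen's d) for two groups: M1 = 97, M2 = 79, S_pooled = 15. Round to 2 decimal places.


Cohen's d = (M1 - M2) / S_pooled
= (97 - 79) / 15
= 18 / 15
= 1.20


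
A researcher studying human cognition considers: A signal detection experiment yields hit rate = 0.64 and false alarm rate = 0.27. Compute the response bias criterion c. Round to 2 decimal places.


c = -0.5 * (z(HR) + z(FAR))
z(0.64) = 0.3585
z(0.27) = -0.6128
c = -0.5 * (0.3585 + -0.6128)
= -0.5 * -0.2543
= 0.13


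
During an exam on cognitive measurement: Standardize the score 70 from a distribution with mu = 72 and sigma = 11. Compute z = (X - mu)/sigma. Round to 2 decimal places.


z = (X - mu) / sigma
= (70 - 72) / 11
= -2 / 11
= -0.18


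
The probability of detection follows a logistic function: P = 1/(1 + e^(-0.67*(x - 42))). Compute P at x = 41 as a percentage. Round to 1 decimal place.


P(x) = 1/(1 + e^(-0.67*(41 - 42)))
Exponent = -0.67 * -1 = 0.67
e^(0.67) = 1.954237
P = 1/(1 + 1.954237) = 0.338497
Percentage = 33.8


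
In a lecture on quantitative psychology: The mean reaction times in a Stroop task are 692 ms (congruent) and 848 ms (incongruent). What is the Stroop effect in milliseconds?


Stroop effect = RT(incongruent) - RT(congruent)
= 848 - 692
= 156 ms


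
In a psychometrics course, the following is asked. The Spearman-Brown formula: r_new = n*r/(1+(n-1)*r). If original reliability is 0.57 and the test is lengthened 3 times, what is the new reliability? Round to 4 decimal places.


r_new = n*r / (1 + (n-1)*r)
Numerator = 3 * 0.57 = 1.71
Denominator = 1 + 2 * 0.57 = 2.14
r_new = 1.71 / 2.14
= 0.7991


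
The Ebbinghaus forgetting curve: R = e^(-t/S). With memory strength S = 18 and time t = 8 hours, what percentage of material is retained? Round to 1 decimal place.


R = e^(-t/S)
-t/S = -8/18 = -0.444444
R = e^(-0.444444) = 0.641181
Percentage = 0.641181 * 100
= 64.1


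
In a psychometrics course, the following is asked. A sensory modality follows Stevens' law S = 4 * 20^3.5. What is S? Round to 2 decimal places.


S = 4 * 20^3.5
20^3.5 = 35777.0876
S = 4 * 35777.0876
= 143108.35


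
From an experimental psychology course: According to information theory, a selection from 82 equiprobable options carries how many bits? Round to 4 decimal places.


H = log2(n)
H = log2(82)
= 6.3576


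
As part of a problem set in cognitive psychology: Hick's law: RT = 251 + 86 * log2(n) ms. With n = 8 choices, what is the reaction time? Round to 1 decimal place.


RT = 251 + 86 * log2(8)
log2(8) = 3.0
RT = 251 + 86 * 3.0
= 251 + 258.0
= 509.0 ms


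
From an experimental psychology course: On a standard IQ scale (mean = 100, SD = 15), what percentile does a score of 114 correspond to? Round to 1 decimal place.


z = (IQ - mean) / SD
z = (114 - 100) / 15 = 0.9333
Percentile = Phi(0.9333) * 100
Phi(0.9333) = 0.824667
= 82.5


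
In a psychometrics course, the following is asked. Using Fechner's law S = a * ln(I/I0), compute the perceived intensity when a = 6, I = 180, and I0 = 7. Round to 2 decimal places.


S = 6 * ln(180/7)
I/I0 = 25.714286
ln(25.714286) = 3.247
S = 6 * 3.247
= 19.48


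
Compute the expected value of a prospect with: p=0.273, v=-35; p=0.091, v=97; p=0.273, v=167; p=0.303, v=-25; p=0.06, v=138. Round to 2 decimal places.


EU = sum(p_i * v_i)
0.273 * -35 = -9.555
0.091 * 97 = 8.827
0.273 * 167 = 45.591
0.303 * -25 = -7.575
0.06 * 138 = 8.28
EU = -9.555 + 8.827 + 45.591 + -7.575 + 8.28
= 45.57


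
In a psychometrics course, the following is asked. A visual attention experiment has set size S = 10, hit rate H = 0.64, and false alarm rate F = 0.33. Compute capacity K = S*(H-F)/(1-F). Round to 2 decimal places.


K = S * (H - F) / (1 - F)
H - F = 0.31
1 - F = 0.67
K = 10 * 0.31 / 0.67
= 4.63


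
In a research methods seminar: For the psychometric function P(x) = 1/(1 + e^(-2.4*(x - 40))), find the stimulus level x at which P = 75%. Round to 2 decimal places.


At P = 0.75: 0.75 = 1/(1 + e^(-k*(x-x0)))
Solving: e^(-k*(x-x0)) = 1/3
x = x0 + ln(3)/k
ln(3) = 1.0986
x = 40 + 1.0986/2.4
= 40 + 0.4578
= 40.46
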